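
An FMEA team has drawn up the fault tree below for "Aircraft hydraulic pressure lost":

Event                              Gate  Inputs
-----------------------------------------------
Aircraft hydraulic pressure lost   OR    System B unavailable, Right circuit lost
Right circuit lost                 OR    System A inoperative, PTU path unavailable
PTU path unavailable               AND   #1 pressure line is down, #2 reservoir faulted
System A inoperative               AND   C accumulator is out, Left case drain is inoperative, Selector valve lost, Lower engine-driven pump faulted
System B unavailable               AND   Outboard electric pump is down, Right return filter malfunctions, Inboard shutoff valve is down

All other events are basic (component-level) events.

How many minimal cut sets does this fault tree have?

3

System B unavailable [AND]: one cut set from each child combined → 1 × 1 × 1 = 1 cut set(s).
System A inoperative [AND]: one cut set from each child combined → 1 × 1 × 1 × 1 = 1 cut set(s).
PTU path unavailable [AND]: one cut set from each child combined → 1 × 1 = 1 cut set(s).
Right circuit lost [OR]: union of children's cut sets → 2 cut set(s).
Aircraft hydraulic pressure lost [OR]: union of children's cut sets → 3 cut set(s).
Minimal cut sets: {Inboard shutoff valve is down, Outboard electric pump is down, Right return filter malfunctions}; {C accumulator is out, Left case drain is inoperative, Lower engine-driven pump faulted, Selector valve lost}; {#1 pressure line is down, #2 reservoir faulted}.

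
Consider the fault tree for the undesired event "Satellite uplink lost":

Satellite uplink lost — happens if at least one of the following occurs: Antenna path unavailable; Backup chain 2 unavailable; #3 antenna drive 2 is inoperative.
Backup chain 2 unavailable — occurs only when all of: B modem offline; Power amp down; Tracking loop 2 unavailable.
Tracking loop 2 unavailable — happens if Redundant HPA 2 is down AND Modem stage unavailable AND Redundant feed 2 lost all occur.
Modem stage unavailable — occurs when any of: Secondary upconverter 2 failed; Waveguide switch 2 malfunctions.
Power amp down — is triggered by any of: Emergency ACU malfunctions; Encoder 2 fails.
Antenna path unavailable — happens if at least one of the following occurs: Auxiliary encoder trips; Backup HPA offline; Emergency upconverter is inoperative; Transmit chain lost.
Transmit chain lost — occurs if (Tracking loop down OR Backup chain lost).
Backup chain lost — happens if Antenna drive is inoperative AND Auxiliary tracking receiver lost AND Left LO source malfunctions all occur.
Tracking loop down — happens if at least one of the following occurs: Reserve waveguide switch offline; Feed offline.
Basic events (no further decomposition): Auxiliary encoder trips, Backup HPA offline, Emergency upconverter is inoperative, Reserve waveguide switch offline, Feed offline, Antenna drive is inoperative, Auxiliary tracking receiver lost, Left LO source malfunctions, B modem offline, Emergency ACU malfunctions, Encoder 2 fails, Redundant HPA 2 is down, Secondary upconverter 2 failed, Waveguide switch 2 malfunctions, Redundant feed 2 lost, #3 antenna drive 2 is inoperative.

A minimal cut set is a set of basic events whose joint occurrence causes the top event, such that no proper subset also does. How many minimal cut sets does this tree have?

Tracking loop down [OR]: union of children's cut sets → 2 cut set(s).
Backup chain lost [AND]: one cut set from each child combined → 1 × 1 × 1 = 1 cut set(s).
Transmit chain lost [OR]: union of children's cut sets → 3 cut set(s).
Antenna path unavailable [OR]: union of children's cut sets → 6 cut set(s).
Power amp down [OR]: union of children's cut sets → 2 cut set(s).
Modem stage unavailable [OR]: union of children's cut sets → 2 cut set(s).
Tracking loop 2 unavailable [AND]: one cut set from each child combined → 1 × 2 × 1 = 2 cut set(s).
Backup chain 2 unavailable [AND]: one cut set from each child combined → 1 × 2 × 2 = 4 cut set(s).
Satellite uplink lost [OR]: union of children's cut sets → 11 cut set(s).

11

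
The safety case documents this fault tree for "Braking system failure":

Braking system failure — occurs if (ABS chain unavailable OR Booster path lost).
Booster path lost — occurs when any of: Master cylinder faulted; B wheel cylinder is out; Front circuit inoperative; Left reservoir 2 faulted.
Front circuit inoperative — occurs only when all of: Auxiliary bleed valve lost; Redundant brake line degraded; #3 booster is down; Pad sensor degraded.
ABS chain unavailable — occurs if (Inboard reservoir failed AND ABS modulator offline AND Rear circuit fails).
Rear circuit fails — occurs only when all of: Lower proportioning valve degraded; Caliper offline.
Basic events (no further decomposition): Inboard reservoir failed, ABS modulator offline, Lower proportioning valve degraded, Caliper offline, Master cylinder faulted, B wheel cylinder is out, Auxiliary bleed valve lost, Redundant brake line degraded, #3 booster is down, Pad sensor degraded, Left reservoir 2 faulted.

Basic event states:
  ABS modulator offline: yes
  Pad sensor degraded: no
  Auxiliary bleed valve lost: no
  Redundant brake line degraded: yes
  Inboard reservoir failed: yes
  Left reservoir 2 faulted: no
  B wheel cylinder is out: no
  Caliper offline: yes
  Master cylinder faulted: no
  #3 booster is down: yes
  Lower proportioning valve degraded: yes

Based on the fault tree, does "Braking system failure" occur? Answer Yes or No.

Yes

Rear circuit fails [AND]: Lower proportioning valve degraded=occurs, Caliper offline=occurs → all inputs occur → occurs.
ABS chain unavailable [AND]: Inboard reservoir failed=occurs, ABS modulator offline=occurs, Rear circuit fails=occurs → all inputs occur → occurs.
Front circuit inoperative [AND]: Auxiliary bleed valve lost=not, Redundant brake line degraded=occurs, #3 booster is down=occurs, Pad sensor degraded=not → not all inputs occur → does not occur.
Booster path lost [OR]: Master cylinder faulted=not, B wheel cylinder is out=not, Front circuit inoperative=not, Left reservoir 2 faulted=not → no input occurs → does not occur.
Braking system failure [OR]: ABS chain unavailable=occurs, Booster path lost=not → at least one input occurs → occurs.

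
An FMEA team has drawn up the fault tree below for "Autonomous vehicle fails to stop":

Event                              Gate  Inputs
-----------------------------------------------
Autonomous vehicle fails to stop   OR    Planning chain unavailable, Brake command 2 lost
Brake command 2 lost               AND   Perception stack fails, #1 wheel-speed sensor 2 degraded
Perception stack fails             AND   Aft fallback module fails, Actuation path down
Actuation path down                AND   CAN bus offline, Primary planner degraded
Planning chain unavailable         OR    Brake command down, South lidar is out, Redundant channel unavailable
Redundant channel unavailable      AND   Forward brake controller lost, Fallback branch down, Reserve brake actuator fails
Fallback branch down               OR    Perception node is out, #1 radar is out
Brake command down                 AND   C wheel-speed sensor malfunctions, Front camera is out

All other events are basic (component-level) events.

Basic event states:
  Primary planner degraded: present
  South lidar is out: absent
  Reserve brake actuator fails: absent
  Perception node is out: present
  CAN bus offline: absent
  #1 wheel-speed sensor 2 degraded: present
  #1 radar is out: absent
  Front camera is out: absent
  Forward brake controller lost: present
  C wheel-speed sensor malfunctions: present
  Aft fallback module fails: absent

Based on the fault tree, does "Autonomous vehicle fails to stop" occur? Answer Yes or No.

Brake command down [AND]: C wheel-speed sensor malfunctions=occurs, Front camera is out=not → not all inputs occur → does not occur.
Fallback branch down [OR]: Perception node is out=occurs, #1 radar is out=not → at least one input occurs → occurs.
Redundant channel unavailable [AND]: Forward brake controller lost=occurs, Fallback branch down=occurs, Reserve brake actuator fails=not → not all inputs occur → does not occur.
Planning chain unavailable [OR]: Brake command down=not, South lidar is out=not, Redundant channel unavailable=not → no input occurs → does not occur.
Actuation path down [AND]: CAN bus offline=not, Primary planner degraded=occurs → not all inputs occur → does not occur.
Perception stack fails [AND]: Aft fallback module fails=not, Actuation path down=not → not all inputs occur → does not occur.
Brake command 2 lost [AND]: Perception stack fails=not, #1 wheel-speed sensor 2 degraded=occurs → not all inputs occur → does not occur.
Autonomous vehicle fails to stop [OR]: Planning chain unavailable=not, Brake command 2 lost=not → no input occurs → does not occur.

No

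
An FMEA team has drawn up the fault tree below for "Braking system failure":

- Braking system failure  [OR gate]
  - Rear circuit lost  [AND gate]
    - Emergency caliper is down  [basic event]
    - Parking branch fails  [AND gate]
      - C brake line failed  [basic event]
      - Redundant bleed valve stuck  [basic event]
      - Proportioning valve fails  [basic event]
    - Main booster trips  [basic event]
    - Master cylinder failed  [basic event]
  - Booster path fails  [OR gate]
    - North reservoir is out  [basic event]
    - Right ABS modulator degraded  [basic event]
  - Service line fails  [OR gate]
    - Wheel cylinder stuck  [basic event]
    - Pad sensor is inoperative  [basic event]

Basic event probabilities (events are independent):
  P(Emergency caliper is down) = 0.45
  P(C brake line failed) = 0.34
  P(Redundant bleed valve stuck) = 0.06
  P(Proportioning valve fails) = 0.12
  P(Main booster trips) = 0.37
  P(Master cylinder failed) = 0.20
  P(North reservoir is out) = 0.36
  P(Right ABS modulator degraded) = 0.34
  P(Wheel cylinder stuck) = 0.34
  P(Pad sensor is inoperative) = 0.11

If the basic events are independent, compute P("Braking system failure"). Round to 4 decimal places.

P(Parking branch fails) [AND] = 0.34 × 0.06 × 0.12 = 0.002448
P(Rear circuit lost) [AND] = 0.45 × 0.002448 × 0.37 × 0.20 = 0.000082
P(Booster path fails) [OR] = 1 − (1−0.36) × (1−0.34) = 0.577600
P(Service line fails) [OR] = 1 − (1−0.34) × (1−0.11) = 0.412600
P(Braking system failure) [OR] = 1 − (1−0.000082) × (1−0.577600) × (1−0.412600) = 0.751903
Rounded to 4 decimal places: P(Braking system failure) ≈ 0.7519.

0.7519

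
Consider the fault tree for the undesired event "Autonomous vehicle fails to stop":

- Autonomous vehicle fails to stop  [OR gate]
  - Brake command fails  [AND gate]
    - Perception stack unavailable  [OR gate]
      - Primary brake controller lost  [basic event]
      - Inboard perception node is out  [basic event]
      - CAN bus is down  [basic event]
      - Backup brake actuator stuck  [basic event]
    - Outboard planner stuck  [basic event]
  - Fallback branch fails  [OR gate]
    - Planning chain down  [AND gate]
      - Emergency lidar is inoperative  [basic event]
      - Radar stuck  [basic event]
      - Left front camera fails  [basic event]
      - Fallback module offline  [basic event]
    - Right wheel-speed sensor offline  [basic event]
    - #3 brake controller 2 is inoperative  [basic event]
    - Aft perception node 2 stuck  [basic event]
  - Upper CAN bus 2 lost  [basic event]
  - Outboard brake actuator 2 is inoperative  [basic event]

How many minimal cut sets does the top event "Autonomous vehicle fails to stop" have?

Perception stack unavailable [OR]: union of children's cut sets → 4 cut set(s).
Brake command fails [AND]: one cut set from each child combined → 4 × 1 = 4 cut set(s).
Planning chain down [AND]: one cut set from each child combined → 1 × 1 × 1 × 1 = 1 cut set(s).
Fallback branch fails [OR]: union of children's cut sets → 4 cut set(s).
Autonomous vehicle fails to stop [OR]: union of children's cut sets → 10 cut set(s).
Minimal cut sets: {Outboard planner stuck, Primary brake controller lost}; {Inboard perception node is out, Outboard planner stuck}; {CAN bus is down, Outboard planner stuck}; {Backup brake actuator stuck, Outboard planner stuck}; {Emergency lidar is inoperative, Fallback module offline, Left front camera fails, Radar stuck}; {Right wheel-speed sensor offline}; {#3 brake controller 2 is inoperative}; {Aft perception node 2 stuck}; {Upper CAN bus 2 lost}; {Outboard brake actuator 2 is inoperative}.

10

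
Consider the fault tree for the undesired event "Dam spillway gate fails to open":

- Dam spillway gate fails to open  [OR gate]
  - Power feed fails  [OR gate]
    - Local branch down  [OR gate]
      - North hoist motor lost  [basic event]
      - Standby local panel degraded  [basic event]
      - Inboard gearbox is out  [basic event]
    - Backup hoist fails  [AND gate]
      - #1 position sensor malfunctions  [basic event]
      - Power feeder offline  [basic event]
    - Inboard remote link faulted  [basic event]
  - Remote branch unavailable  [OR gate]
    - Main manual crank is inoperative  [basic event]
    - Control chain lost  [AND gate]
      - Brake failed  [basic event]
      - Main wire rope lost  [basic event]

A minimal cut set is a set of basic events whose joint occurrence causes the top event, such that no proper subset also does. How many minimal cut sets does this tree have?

7

Local branch down [OR]: union of children's cut sets → 3 cut set(s).
Backup hoist fails [AND]: one cut set from each child combined → 1 × 1 = 1 cut set(s).
Power feed fails [OR]: union of children's cut sets → 5 cut set(s).
Control chain lost [AND]: one cut set from each child combined → 1 × 1 = 1 cut set(s).
Remote branch unavailable [OR]: union of children's cut sets → 2 cut set(s).
Dam spillway gate fails to open [OR]: union of children's cut sets → 7 cut set(s).
Minimal cut sets: {North hoist motor lost}; {Standby local panel degraded}; {Inboard gearbox is out}; {#1 position sensor malfunctions, Power feeder offline}; {Inboard remote link faulted}; {Main manual crank is inoperative}; {Brake failed, Main wire rope lost}.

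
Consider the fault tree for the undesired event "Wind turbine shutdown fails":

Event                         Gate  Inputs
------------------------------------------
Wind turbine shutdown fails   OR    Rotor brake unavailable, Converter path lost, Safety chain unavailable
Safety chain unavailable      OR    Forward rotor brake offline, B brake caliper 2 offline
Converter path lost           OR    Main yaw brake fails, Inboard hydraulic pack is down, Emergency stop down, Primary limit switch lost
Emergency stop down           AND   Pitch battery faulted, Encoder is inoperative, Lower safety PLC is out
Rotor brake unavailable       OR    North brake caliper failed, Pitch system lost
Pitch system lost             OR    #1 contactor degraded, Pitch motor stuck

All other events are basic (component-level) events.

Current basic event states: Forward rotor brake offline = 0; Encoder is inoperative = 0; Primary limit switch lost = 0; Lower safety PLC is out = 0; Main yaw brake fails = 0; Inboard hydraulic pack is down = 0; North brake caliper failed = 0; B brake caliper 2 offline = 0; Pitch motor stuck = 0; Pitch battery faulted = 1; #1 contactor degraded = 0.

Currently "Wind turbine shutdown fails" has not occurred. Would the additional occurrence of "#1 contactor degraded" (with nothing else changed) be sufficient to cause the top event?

Counterfactual: set "#1 contactor degraded" to occurred.
Pitch system lost [OR]: #1 contactor degraded=occurs, Pitch motor stuck=not → at least one input occurs → occurs.
Rotor brake unavailable [OR]: North brake caliper failed=not, Pitch system lost=occurs → at least one input occurs → occurs.
Emergency stop down [AND]: Pitch battery faulted=occurs, Encoder is inoperative=not, Lower safety PLC is out=not → not all inputs occur → does not occur.
Converter path lost [OR]: Main yaw brake fails=not, Inboard hydraulic pack is down=not, Emergency stop down=not, Primary limit switch lost=not → no input occurs → does not occur.
Safety chain unavailable [OR]: Forward rotor brake offline=not, B brake caliper 2 offline=not → no input occurs → does not occur.
Wind turbine shutdown fails [OR]: Rotor brake unavailable=occurs, Converter path lost=not, Safety chain unavailable=not → at least one input occurs → occurs.

Yes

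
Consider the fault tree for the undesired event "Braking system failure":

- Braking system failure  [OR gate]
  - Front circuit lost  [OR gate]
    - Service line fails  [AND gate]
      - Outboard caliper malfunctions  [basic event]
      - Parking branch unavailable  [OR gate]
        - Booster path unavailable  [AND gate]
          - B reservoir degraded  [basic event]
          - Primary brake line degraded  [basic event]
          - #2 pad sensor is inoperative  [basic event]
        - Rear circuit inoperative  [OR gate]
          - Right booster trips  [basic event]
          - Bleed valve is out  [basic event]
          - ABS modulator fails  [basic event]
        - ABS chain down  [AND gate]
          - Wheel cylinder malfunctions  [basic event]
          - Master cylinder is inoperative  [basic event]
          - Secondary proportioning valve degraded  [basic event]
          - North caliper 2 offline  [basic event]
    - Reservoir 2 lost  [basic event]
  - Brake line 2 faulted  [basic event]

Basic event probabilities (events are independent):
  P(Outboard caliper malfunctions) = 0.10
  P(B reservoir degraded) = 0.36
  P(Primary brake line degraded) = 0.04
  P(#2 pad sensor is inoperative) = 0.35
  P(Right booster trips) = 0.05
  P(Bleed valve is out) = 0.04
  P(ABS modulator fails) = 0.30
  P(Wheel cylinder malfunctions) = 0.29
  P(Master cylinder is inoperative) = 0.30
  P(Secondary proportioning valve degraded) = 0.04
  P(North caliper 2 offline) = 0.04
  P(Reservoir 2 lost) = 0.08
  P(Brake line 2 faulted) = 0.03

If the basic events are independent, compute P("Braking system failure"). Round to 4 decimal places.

P(Booster path unavailable) [AND] = 0.36 × 0.04 × 0.35 = 0.005040
P(Rear circuit inoperative) [OR] = 1 − (1−0.05) × (1−0.04) × (1−0.30) = 0.361600
P(ABS chain down) [AND] = 0.29 × 0.30 × 0.04 × 0.04 = 0.000139
P(Parking branch unavailable) [OR] = 1 − (1−0.005040) × (1−0.361600) × (1−0.000139) = 0.364906
P(Service line fails) [AND] = 0.10 × 0.364906 = 0.036491
P(Front circuit lost) [OR] = 1 − (1−0.036491) × (1−0.08) = 0.113572
P(Braking system failure) [OR] = 1 − (1−0.113572) × (1−0.03) = 0.140165
Rounded to 4 decimal places: P(Braking system failure) ≈ 0.1402.

0.1402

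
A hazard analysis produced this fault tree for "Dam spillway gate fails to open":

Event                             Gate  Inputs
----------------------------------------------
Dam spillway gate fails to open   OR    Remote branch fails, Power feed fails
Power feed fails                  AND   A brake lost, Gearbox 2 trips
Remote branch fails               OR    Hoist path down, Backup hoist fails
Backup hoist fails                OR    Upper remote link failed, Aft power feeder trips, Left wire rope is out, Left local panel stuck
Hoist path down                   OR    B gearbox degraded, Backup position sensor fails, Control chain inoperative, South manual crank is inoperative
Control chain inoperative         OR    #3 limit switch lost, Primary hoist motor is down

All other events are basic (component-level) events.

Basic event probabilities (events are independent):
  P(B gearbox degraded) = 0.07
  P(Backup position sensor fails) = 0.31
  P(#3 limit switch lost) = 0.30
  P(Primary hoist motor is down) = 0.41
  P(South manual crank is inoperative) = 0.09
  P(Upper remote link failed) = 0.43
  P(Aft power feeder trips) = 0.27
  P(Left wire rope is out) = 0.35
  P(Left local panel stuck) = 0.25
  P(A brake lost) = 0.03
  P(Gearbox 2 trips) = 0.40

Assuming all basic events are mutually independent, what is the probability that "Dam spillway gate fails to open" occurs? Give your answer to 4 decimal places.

0.9517

P(Control chain inoperative) [OR] = 1 − (1−0.30) × (1−0.41) = 0.587000
P(Hoist path down) [OR] = 1 − (1−0.07) × (1−0.31) × (1−0.587000) × (1−0.09) = 0.758830
P(Backup hoist fails) [OR] = 1 − (1−0.43) × (1−0.27) × (1−0.35) × (1−0.25) = 0.797151
P(Remote branch fails) [OR] = 1 − (1−0.758830) × (1−0.797151) = 0.951079
P(Power feed fails) [AND] = 0.03 × 0.40 = 0.012000
P(Dam spillway gate fails to open) [OR] = 1 − (1−0.951079) × (1−0.012000) = 0.951666
Rounded to 4 decimal places: P(Dam spillway gate fails to open) ≈ 0.9517.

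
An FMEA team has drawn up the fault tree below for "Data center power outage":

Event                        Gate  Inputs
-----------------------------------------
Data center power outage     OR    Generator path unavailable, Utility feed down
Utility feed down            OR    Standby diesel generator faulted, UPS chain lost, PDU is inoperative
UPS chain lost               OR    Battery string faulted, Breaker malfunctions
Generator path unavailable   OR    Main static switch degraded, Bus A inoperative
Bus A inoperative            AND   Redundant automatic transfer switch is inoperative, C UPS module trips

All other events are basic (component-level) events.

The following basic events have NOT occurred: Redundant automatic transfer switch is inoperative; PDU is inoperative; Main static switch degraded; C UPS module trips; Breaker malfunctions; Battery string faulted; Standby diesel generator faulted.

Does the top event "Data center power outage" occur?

No

Bus A inoperative [AND]: Redundant automatic transfer switch is inoperative=not, C UPS module trips=not → not all inputs occur → does not occur.
Generator path unavailable [OR]: Main static switch degraded=not, Bus A inoperative=not → no input occurs → does not occur.
UPS chain lost [OR]: Battery string faulted=not, Breaker malfunctions=not → no input occurs → does not occur.
Utility feed down [OR]: Standby diesel generator faulted=not, UPS chain lost=not, PDU is inoperative=not → no input occurs → does not occur.
Data center power outage [OR]: Generator path unavailable=not, Utility feed down=not → no input occurs → does not occur.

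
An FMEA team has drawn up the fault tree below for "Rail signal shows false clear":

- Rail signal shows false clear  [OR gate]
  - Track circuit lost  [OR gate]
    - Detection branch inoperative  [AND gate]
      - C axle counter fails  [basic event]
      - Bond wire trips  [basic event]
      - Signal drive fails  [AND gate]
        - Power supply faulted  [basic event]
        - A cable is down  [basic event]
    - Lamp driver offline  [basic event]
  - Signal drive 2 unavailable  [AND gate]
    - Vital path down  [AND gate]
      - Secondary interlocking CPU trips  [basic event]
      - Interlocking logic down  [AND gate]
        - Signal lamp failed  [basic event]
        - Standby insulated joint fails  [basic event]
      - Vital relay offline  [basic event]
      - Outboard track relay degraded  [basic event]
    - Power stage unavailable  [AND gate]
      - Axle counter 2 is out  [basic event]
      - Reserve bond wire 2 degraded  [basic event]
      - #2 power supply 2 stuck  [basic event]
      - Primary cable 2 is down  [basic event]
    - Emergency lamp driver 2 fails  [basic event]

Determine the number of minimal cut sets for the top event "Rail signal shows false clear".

3

Signal drive fails [AND]: one cut set from each child combined → 1 × 1 = 1 cut set(s).
Detection branch inoperative [AND]: one cut set from each child combined → 1 × 1 × 1 = 1 cut set(s).
Track circuit lost [OR]: union of children's cut sets → 2 cut set(s).
Interlocking logic down [AND]: one cut set from each child combined → 1 × 1 = 1 cut set(s).
Vital path down [AND]: one cut set from each child combined → 1 × 1 × 1 × 1 = 1 cut set(s).
Power stage unavailable [AND]: one cut set from each child combined → 1 × 1 × 1 × 1 = 1 cut set(s).
Signal drive 2 unavailable [AND]: one cut set from each child combined → 1 × 1 × 1 = 1 cut set(s).
Rail signal shows false clear [OR]: union of children's cut sets → 3 cut set(s).
Minimal cut sets: {A cable is down, Bond wire trips, C axle counter fails, Power supply faulted}; {Lamp driver offline}; {#2 power supply 2 stuck, Axle counter 2 is out, Emergency lamp driver 2 fails, Outboard track relay degraded, Primary cable 2 is down, Reserve bond wire 2 degraded, Secondary interlocking CPU trips, Signal lamp failed, Standby insulated joint fails, Vital relay offline}.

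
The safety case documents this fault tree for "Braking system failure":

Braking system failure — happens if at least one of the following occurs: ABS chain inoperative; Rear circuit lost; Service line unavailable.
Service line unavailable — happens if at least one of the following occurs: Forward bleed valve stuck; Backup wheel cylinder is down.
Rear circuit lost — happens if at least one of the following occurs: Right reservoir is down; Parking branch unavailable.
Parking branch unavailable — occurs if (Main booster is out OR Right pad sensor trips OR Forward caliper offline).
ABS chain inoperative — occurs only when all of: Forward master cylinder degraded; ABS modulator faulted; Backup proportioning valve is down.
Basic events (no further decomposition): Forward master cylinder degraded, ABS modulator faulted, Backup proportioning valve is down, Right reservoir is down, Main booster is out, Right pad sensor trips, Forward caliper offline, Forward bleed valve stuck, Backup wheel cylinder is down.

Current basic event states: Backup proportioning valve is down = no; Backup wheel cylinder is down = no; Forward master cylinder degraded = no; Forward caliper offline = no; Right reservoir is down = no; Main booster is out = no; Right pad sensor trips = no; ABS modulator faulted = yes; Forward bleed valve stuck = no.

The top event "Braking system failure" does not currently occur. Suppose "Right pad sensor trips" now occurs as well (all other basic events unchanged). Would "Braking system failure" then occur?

Yes

Counterfactual: set "Right pad sensor trips" to occurred.
ABS chain inoperative [AND]: Forward master cylinder degraded=not, ABS modulator faulted=occurs, Backup proportioning valve is down=not → not all inputs occur → does not occur.
Parking branch unavailable [OR]: Main booster is out=not, Right pad sensor trips=occurs, Forward caliper offline=not → at least one input occurs → occurs.
Rear circuit lost [OR]: Right reservoir is down=not, Parking branch unavailable=occurs → at least one input occurs → occurs.
Service line unavailable [OR]: Forward bleed valve stuck=not, Backup wheel cylinder is down=not → no input occurs → does not occur.
Braking system failure [OR]: ABS chain inoperative=not, Rear circuit lost=occurs, Service line unavailable=not → at least one input occurs → occurs.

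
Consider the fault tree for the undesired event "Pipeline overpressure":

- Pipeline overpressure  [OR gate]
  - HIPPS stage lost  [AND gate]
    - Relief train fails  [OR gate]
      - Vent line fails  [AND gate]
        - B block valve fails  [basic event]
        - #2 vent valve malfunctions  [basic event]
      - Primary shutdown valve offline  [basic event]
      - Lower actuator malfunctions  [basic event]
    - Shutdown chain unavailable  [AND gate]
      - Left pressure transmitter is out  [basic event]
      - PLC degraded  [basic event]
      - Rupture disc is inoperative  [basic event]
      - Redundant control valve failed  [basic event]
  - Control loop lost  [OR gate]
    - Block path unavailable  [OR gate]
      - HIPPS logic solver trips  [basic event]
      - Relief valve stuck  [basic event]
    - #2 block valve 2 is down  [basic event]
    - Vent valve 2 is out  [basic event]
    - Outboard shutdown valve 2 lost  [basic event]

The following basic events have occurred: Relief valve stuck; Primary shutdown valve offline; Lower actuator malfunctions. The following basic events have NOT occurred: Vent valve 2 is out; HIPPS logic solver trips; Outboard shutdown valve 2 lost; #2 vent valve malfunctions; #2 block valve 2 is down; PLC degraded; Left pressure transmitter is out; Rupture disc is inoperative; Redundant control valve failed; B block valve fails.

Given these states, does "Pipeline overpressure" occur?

Vent line fails [AND]: B block valve fails=not, #2 vent valve malfunctions=not → not all inputs occur → does not occur.
Relief train fails [OR]: Vent line fails=not, Primary shutdown valve offline=occurs, Lower actuator malfunctions=occurs → at least one input occurs → occurs.
Shutdown chain unavailable [AND]: Left pressure transmitter is out=not, PLC degraded=not, Rupture disc is inoperative=not, Redundant control valve failed=not → not all inputs occur → does not occur.
HIPPS stage lost [AND]: Relief train fails=occurs, Shutdown chain unavailable=not → not all inputs occur → does not occur.
Block path unavailable [OR]: HIPPS logic solver trips=not, Relief valve stuck=occurs → at least one input occurs → occurs.
Control loop lost [OR]: Block path unavailable=occurs, #2 block valve 2 is down=not, Vent valve 2 is out=not, Outboard shutdown valve 2 lost=not → at least one input occurs → occurs.
Pipeline overpressure [OR]: HIPPS stage lost=not, Control loop lost=occurs → at least one input occurs → occurs.

Yes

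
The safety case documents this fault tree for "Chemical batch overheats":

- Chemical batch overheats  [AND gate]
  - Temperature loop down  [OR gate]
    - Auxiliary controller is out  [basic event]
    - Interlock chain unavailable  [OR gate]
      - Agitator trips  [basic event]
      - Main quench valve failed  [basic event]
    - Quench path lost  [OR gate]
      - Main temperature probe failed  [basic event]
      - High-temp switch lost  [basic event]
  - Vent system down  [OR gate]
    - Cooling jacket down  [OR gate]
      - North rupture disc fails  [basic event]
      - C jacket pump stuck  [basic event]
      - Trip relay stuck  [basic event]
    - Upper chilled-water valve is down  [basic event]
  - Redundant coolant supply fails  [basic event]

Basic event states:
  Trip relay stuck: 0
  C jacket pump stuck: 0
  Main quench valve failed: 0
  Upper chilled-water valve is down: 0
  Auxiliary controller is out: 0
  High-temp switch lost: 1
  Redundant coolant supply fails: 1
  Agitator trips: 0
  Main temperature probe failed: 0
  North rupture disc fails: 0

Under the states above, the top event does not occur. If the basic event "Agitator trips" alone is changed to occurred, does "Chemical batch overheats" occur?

Counterfactual: set "Agitator trips" to occurred.
Interlock chain unavailable [OR]: Agitator trips=occurs, Main quench valve failed=not → at least one input occurs → occurs.
Quench path lost [OR]: Main temperature probe failed=not, High-temp switch lost=occurs → at least one input occurs → occurs.
Temperature loop down [OR]: Auxiliary controller is out=not, Interlock chain unavailable=occurs, Quench path lost=occurs → at least one input occurs → occurs.
Cooling jacket down [OR]: North rupture disc fails=not, C jacket pump stuck=not, Trip relay stuck=not → no input occurs → does not occur.
Vent system down [OR]: Cooling jacket down=not, Upper chilled-water valve is down=not → no input occurs → does not occur.
Chemical batch overheats [AND]: Temperature loop down=occurs, Vent system down=not, Redundant coolant supply fails=occurs → not all inputs occur → does not occur.

No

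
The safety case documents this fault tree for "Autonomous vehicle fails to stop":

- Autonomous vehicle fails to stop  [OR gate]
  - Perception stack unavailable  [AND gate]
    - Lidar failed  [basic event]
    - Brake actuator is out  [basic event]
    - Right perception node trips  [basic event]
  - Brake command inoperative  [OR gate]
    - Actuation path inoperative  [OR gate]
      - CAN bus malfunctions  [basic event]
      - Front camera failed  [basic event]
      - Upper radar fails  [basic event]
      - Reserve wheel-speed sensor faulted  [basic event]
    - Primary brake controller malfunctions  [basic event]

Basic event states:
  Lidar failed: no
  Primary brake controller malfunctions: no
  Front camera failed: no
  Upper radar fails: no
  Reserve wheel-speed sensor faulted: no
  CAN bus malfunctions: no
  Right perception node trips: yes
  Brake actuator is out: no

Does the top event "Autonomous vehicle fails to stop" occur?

No

Perception stack unavailable [AND]: Lidar failed=not, Brake actuator is out=not, Right perception node trips=occurs → not all inputs occur → does not occur.
Actuation path inoperative [OR]: CAN bus malfunctions=not, Front camera failed=not, Upper radar fails=not, Reserve wheel-speed sensor faulted=not → no input occurs → does not occur.
Brake command inoperative [OR]: Actuation path inoperative=not, Primary brake controller malfunctions=not → no input occurs → does not occur.
Autonomous vehicle fails to stop [OR]: Perception stack unavailable=not, Brake command inoperative=not → no input occurs → does not occur.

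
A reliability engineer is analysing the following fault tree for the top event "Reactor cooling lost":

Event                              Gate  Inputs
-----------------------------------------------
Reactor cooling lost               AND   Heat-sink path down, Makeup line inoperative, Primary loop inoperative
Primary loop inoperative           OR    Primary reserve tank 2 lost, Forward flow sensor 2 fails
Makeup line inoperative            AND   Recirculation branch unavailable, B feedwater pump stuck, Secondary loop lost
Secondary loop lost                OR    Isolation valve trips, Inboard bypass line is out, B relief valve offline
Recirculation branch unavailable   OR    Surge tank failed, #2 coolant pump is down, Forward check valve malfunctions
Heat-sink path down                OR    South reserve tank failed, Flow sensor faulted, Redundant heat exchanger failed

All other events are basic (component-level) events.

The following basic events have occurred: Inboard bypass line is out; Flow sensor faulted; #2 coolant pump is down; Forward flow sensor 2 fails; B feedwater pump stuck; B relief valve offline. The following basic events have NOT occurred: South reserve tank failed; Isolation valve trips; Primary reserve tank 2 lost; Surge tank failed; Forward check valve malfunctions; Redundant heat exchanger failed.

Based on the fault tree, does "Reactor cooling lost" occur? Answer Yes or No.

Heat-sink path down [OR]: South reserve tank failed=not, Flow sensor faulted=occurs, Redundant heat exchanger failed=not → at least one input occurs → occurs.
Recirculation branch unavailable [OR]: Surge tank failed=not, #2 coolant pump is down=occurs, Forward check valve malfunctions=not → at least one input occurs → occurs.
Secondary loop lost [OR]: Isolation valve trips=not, Inboard bypass line is out=occurs, B relief valve offline=occurs → at least one input occurs → occurs.
Makeup line inoperative [AND]: Recirculation branch unavailable=occurs, B feedwater pump stuck=occurs, Secondary loop lost=occurs → all inputs occur → occurs.
Primary loop inoperative [OR]: Primary reserve tank 2 lost=not, Forward flow sensor 2 fails=occurs → at least one input occurs → occurs.
Reactor cooling lost [AND]: Heat-sink path down=occurs, Makeup line inoperative=occurs, Primary loop inoperative=occurs → all inputs occur → occurs.

Yes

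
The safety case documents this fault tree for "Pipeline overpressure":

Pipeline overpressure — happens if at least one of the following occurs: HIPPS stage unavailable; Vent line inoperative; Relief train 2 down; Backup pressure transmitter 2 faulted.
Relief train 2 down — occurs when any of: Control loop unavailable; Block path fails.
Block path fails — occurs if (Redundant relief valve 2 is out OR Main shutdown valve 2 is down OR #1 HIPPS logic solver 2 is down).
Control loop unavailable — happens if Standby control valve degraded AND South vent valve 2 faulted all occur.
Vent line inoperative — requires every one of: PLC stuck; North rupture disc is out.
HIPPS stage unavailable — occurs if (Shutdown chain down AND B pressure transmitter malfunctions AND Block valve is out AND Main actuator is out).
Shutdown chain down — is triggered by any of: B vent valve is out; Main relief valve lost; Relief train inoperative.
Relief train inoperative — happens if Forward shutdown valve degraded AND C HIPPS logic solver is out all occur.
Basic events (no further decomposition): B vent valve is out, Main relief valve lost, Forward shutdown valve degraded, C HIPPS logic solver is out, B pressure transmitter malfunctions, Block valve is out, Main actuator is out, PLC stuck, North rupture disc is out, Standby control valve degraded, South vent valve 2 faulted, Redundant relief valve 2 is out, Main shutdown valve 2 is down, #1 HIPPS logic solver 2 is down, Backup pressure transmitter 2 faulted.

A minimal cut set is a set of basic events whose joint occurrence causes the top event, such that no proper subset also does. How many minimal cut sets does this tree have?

Relief train inoperative [AND]: one cut set from each child combined → 1 × 1 = 1 cut set(s).
Shutdown chain down [OR]: union of children's cut sets → 3 cut set(s).
HIPPS stage unavailable [AND]: one cut set from each child combined → 3 × 1 × 1 × 1 = 3 cut set(s).
Vent line inoperative [AND]: one cut set from each child combined → 1 × 1 = 1 cut set(s).
Control loop unavailable [AND]: one cut set from each child combined → 1 × 1 = 1 cut set(s).
Block path fails [OR]: union of children's cut sets → 3 cut set(s).
Relief train 2 down [OR]: union of children's cut sets → 4 cut set(s).
Pipeline overpressure [OR]: union of children's cut sets → 9 cut set(s).
Minimal cut sets: {B pressure transmitter malfunctions, B vent valve is out, Block valve is out, Main actuator is out}; {B pressure transmitter malfunctions, Block valve is out, Main actuator is out, Main relief valve lost}; {B pressure transmitter malfunctions, Block valve is out, C HIPPS logic solver is out, Forward shutdown valve degraded, Main actuator is out}; {North rupture disc is out, PLC stuck}; {South vent valve 2 faulted, Standby control valve degraded}; {Redundant relief valve 2 is out}; {Main shutdown valve 2 is down}; {#1 HIPPS logic solver 2 is down}; {Backup pressure transmitter 2 faulted}.

9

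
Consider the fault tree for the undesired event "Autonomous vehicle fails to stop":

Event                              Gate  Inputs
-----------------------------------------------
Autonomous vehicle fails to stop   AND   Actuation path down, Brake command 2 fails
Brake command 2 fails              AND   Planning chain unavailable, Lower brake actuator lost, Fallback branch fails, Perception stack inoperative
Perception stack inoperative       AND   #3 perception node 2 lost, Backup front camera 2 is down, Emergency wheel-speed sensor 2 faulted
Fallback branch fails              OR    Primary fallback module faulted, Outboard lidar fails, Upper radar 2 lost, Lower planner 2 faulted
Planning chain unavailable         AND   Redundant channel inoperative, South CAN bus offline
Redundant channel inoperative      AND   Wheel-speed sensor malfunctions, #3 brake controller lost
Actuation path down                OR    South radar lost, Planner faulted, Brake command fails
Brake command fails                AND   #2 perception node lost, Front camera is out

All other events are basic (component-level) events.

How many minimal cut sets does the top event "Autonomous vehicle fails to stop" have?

Brake command fails [AND]: one cut set from each child combined → 1 × 1 = 1 cut set(s).
Actuation path down [OR]: union of children's cut sets → 3 cut set(s).
Redundant channel inoperative [AND]: one cut set from each child combined → 1 × 1 = 1 cut set(s).
Planning chain unavailable [AND]: one cut set from each child combined → 1 × 1 = 1 cut set(s).
Fallback branch fails [OR]: union of children's cut sets → 4 cut set(s).
Perception stack inoperative [AND]: one cut set from each child combined → 1 × 1 × 1 = 1 cut set(s).
Brake command 2 fails [AND]: one cut set from each child combined → 1 × 1 × 4 × 1 = 4 cut set(s).
Autonomous vehicle fails to stop [AND]: one cut set from each child combined → 3 × 4 = 12 cut set(s).

12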